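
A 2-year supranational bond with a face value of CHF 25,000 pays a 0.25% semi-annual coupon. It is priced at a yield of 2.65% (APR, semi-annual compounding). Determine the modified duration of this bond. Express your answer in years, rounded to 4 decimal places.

1.9700 years

Periodic yield y = 0.01325. First find Macaulay duration:
  t   CF        PV=CF/(1+0.01325)^t    t·PV
  1        31.25        30.8414        30.8414
  2        31.25        30.4380        60.8761
  3        31.25        30.0400        90.1201
  4    25,031.25    23,747.4011    94,989.6045
  Σ                 23,838.7205    95,171.4420
P = 23,838.7205; Macaulay duration = 95,171.4420 / 23,838.7205 = 3.99230 half-year periods = 1.99615 years.
Modified duration = D_Mac / (1 + y) = 1.99615 / 1.01325 = 1.97005 years.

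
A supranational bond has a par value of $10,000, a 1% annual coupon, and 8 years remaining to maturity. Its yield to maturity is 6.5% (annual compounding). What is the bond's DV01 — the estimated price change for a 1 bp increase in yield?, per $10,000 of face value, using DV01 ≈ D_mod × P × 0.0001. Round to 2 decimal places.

Periodic yield y = 0.065.
  t   CF        PV=CF/(1+0.065)^t    t·PV
  1       100.00        93.8967        93.8967
  2       100.00        88.1659       176.3319
  3       100.00        82.7849       248.3547
  4       100.00        77.7323       310.9292
  5       100.00        72.9881       364.9404
  6       100.00        68.5334       411.2005
  7       100.00        64.3506       450.4544
  8    10,100.00     6,102.7350    48,821.8800
  Σ                  6,651.1870    50,877.9877
P = 6,651.1870; D_Mac = 7.64946 yrs; D_mod = 7.18259 yrs.
DV01 ≈ 7.18259 × 6,651.1870 × 0.0001 = 4.777276.

$4.78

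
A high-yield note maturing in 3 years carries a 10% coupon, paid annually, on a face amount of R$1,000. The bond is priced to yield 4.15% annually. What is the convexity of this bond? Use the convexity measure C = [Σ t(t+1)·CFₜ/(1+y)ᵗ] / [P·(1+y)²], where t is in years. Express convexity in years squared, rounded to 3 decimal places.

9.862

With y = 0.0415:
  t   CF        PV=CF/(1+0.0415)^t    t·PV        t(t+1)·PV
  1       100.00        96.0154        96.0154         192.0307
  2       100.00        92.1895       184.3790         553.1370
  3     1,100.00       973.6769     2,921.0307      11,684.1227
  Σ                  1,161.8818     3,201.4250      12,429.2904
P = 1,161.8818.
Convexity = Σ t(t+1)·PV / [P·(1+y)²] = 12,429.2904 / (1,161.8818 × 1.084722) = 9.86202.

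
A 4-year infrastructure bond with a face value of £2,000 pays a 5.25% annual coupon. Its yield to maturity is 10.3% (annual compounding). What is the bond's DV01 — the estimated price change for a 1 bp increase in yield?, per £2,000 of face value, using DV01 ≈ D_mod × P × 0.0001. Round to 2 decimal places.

£0.56

Periodic yield y = 0.103.
  t   CF        PV=CF/(1+0.103)^t    t·PV
  1       105.00        95.1949        95.1949
  2       105.00        86.3055       172.6109
  3       105.00        78.2461       234.7383
  4     2,105.00     1,422.1652     5,688.6608
  Σ                  1,681.9117     6,191.2050
P = 1,681.9117; D_Mac = 3.68105 yrs; D_mod = 3.33731 yrs.
DV01 ≈ 3.33731 × 1,681.9117 × 0.0001 = 0.561306.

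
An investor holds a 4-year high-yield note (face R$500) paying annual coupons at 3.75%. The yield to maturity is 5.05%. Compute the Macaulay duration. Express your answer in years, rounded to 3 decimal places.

3.783 years

Periodic yield y = 0.0505. Discount each cash flow and weight by its year:
  t   CF        PV=CF/(1+0.0505)^t    t·PV
  1        18.75        17.8486        17.8486
  2        18.75        16.9906        33.9812
  3        18.75        16.1738        48.5215
  4       518.75       425.9650     1,703.8599
  Σ                    476.9781     1,804.2113
Price P = Σ PV = 476.9781.
Macaulay duration = Σ(t·PV) / P = 1,804.2113 / 476.9781 = 3.78259 years.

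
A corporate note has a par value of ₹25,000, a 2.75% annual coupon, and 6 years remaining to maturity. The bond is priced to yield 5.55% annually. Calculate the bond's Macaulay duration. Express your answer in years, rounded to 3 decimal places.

Periodic yield y = 0.0555. Discount each cash flow and weight by its year:
  t   CF        PV=CF/(1+0.0555)^t    t·PV
  1       687.50       651.3501       651.3501
  2       687.50       617.1010     1,234.2019
  3       687.50       584.6527     1,753.9582
  4       687.50       553.9107     2,215.6428
  5       687.50       524.7851     2,623.9256
  6    25,687.50    18,576.8645   111,461.1870
  Σ                 21,508.6641   119,940.2656
Price P = Σ PV = 21,508.6641.
Macaulay duration = Σ(t·PV) / P = 119,940.2656 / 21,508.6641 = 5.57637 years.

5.576 years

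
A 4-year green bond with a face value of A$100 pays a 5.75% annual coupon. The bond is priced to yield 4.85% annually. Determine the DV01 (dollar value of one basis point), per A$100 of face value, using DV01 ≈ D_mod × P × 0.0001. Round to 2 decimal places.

Periodic yield y = 0.0485.
  t   CF        PV=CF/(1+0.0485)^t    t·PV
  1         5.75         5.4840         5.4840
  2         5.75         5.2304        10.4607
  3         5.75         4.9884        14.9652
  4       105.75        87.4997       349.9989
  Σ                    103.2025       380.9088
P = 103.2025; D_Mac = 3.69089 yrs; D_mod = 3.52016 yrs.
DV01 ≈ 3.52016 × 103.2025 × 0.0001 = 0.036329.

A$0.04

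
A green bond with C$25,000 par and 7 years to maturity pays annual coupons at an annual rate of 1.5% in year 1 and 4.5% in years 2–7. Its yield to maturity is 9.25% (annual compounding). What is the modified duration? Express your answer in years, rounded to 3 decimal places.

5.676 years

Periodic yield y = 0.0925. First find Macaulay duration:
  t   CF        PV=CF/(1+0.0925)^t    t·PV
  1       375.00       343.2494       343.2494
  2     1,125.00       942.5614     1,885.1227
  3     1,125.00       862.7564     2,588.2692
  4     1,125.00       789.7084     3,158.8335
  5     1,125.00       722.8452     3,614.2259
  6     1,125.00       661.6432     3,969.8592
  7    26,125.00    14,063.9133    98,447.3929
  Σ                 18,386.6772   114,006.9528
P = 18,386.6772; Macaulay duration = 114,006.9528 / 18,386.6772 = 6.20052 years.
Modified duration = D_Mac / (1 + y) = 6.20052 / 1.0925 = 5.67553 years.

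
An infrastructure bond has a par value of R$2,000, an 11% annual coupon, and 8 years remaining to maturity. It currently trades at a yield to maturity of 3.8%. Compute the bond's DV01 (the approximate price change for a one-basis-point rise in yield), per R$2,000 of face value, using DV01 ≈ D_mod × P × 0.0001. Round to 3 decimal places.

R$1.763

Periodic yield y = 0.038.
  t   CF        PV=CF/(1+0.038)^t    t·PV
  1       220.00       211.9461       211.9461
  2       220.00       204.1869       408.3739
  3       220.00       196.7119       590.1357
  4       220.00       189.5105       758.0420
  5       220.00       182.5727       912.8637
  6       220.00       175.8890     1,055.3337
  7       220.00       169.4499     1,186.1490
  8     2,220.00     1,647.3055    13,178.4439
  Σ                  2,977.5724    18,301.2879
P = 2,977.5724; D_Mac = 6.14638 yrs; D_mod = 5.92137 yrs.
DV01 ≈ 5.92137 × 2,977.5724 × 0.0001 = 1.763130.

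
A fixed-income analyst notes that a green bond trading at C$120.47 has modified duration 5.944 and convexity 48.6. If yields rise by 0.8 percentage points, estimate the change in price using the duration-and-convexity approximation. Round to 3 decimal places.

-C$5.541

Duration effect: -D_mod·Δy = -5.944 × (+0.008) = -0.047552
Convexity effect: ½·C·(Δy)² = 0.5 × 48.6 × (0.008)² = +0.0015552
ΔP/P ≈ -0.047552 + 0.0015552 = -0.0459968
ΔP ≈ 120.47 × (-0.0459968) = -5.541234496.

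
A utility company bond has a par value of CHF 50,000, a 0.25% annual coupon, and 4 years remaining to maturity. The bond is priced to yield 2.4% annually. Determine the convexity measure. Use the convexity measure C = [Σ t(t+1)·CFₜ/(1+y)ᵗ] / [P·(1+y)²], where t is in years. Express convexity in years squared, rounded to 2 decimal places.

With y = 0.024:
  t   CF        PV=CF/(1+0.024)^t    t·PV        t(t+1)·PV
  1       125.00       122.0703       122.0703         244.1406
  2       125.00       119.2093       238.4186         715.2557
  3       125.00       116.4153       349.2460       1,396.9839
  4    50,125.00    45,588.4219   182,353.6877     911,768.4385
  Σ                 45,946.1169   183,063.4226     914,124.8188
P = 45,946.1169.
Convexity = Σ t(t+1)·PV / [P·(1+y)²] = 914,124.8188 / (45,946.1169 × 1.048576) = 18.97391.

18.97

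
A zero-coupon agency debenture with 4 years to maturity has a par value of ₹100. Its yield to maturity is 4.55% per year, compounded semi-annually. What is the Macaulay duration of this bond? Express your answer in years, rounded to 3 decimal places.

4.000 years

A zero-coupon bond has a single cash flow at maturity, so its Macaulay duration equals its maturity: 4 years.
(Equivalently: 8 semi-annual periods ÷ 2 = 4 years.)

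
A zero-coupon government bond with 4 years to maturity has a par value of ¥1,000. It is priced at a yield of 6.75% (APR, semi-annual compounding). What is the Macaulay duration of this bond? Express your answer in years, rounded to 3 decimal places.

A zero-coupon bond has a single cash flow at maturity, so its Macaulay duration equals its maturity: 4 years.
(Equivalently: 8 semi-annual periods ÷ 2 = 4 years.)

4.000 years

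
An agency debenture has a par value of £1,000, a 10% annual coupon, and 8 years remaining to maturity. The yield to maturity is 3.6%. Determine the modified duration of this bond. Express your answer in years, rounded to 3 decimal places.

6.029 years

Periodic yield y = 0.036. First find Macaulay duration:
  t   CF        PV=CF/(1+0.036)^t    t·PV
  1       100.00        96.5251        96.5251
  2       100.00        93.1709       186.3419
  3       100.00        89.9333       269.8000
  4       100.00        86.8082       347.2330
  5       100.00        83.7917       418.9587
  6       100.00        80.8801       485.2804
  7       100.00        78.0696       546.4869
  8     1,100.00       828.9239     6,631.3909
  Σ                  1,438.1028     8,982.0169
P = 1,438.1028; Macaulay duration = 8,982.0169 / 1,438.1028 = 6.24574 years.
Modified duration = D_Mac / (1 + y) = 6.24574 / 1.036 = 6.02871 years.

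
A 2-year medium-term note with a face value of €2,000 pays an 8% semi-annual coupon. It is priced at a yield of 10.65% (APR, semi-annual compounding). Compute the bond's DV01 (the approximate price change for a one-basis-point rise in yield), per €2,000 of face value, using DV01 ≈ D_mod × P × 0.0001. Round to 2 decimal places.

Periodic yield y = 0.05325.
  t   CF        PV=CF/(1+0.05325)^t    t·PV
  1        80.00        75.9554        75.9554
  2        80.00        72.1152       144.2305
  3        80.00        68.4693       205.4078
  4     2,080.00     1,690.1975     6,760.7901
  Σ                  1,906.7374     7,186.3837
P = 1,906.7374; D_Mac = 3.76894 half-year periods = 1.88447 yrs; D_mod = 1.78920 yrs.
DV01 ≈ 1.78920 × 1,906.7374 × 0.0001 = 0.341153.

€0.34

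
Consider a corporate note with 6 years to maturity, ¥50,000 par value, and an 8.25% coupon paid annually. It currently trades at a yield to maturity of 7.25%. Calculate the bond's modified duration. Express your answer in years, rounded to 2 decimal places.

Periodic yield y = 0.0725. First find Macaulay duration:
  t   CF        PV=CF/(1+0.0725)^t    t·PV
  1     4,125.00     3,846.1538     3,846.1538
  2     4,125.00     3,586.1574     7,172.3149
  3     4,125.00     3,343.7365    10,031.2096
  4     4,125.00     3,117.7031    12,470.8122
  5     4,125.00     2,906.9492    14,534.7462
  6    54,125.00    35,564.2868   213,385.7210
  Σ                 52,364.9869   261,440.9577
P = 52,364.9869; Macaulay duration = 261,440.9577 / 52,364.9869 = 4.99267 years.
Modified duration = D_Mac / (1 + y) = 4.99267 / 1.0725 = 4.65517 years.

4.66 years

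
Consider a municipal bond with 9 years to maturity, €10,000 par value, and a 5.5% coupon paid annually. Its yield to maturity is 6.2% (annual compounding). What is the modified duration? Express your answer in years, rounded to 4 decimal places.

Periodic yield y = 0.062. First find Macaulay duration:
  t   CF        PV=CF/(1+0.062)^t    t·PV
  1       550.00       517.8908       517.8908
  2       550.00       487.6561       975.3122
  3       550.00       459.1865     1,377.5596
  4       550.00       432.3790     1,729.5161
  5       550.00       407.1366     2,035.6828
  6       550.00       383.3678     2,300.2066
  7       550.00       360.9866     2,526.9061
  8       550.00       339.9120     2,719.2964
  9    10,550.00     6,139.4831    55,255.3480
  Σ                  9,527.9985    69,437.7186
P = 9,527.9985; Macaulay duration = 69,437.7186 / 9,527.9985 = 7.28775 years.
Modified duration = D_Mac / (1 + y) = 7.28775 / 1.062 = 6.86229 years.

6.8623 years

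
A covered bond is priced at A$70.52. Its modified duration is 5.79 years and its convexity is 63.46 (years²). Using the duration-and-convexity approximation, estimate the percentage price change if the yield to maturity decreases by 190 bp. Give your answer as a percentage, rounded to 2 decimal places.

Duration effect: -D_mod·Δy = -5.79 × (-0.019) = +0.110010
Convexity effect: ½·C·(Δy)² = 0.5 × 63.46 × (-0.019)² = +0.01145453
ΔP/P ≈ +0.110010 + 0.01145453 = +0.12146453
= +12.146453%.

+12.15%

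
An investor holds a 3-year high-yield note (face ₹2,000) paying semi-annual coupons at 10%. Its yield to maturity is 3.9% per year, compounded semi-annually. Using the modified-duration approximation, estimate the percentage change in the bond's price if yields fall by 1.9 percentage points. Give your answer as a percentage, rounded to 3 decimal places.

Periodic yield y = 0.0195. Modified duration first:
  t   CF        PV=CF/(1+0.0195)^t    t·PV
  1       100.00        98.0873        98.0873
  2       100.00        96.2112       192.4224
  3       100.00        94.3709       283.1128
  4       100.00        92.5659       370.2636
  5       100.00        90.7954       453.9770
  6     2,100.00     1,870.2339    11,221.4031
  Σ                  2,342.2646    12,619.2663
P = 2,342.2646; D_Mac = 5.38763 half-year periods = 2.69382 yrs; D_mod = 2.69382/(1+0.0195) = 2.64229 yrs.
ΔP/P ≈ -D_mod · Δy = -2.64229 × (-0.019) = +0.050204 = +5.0204%.

+5.020%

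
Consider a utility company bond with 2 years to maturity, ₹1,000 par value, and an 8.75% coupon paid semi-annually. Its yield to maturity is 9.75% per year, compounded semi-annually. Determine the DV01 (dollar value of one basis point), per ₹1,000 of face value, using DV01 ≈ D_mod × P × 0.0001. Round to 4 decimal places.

Periodic yield y = 0.04875.
  t   CF        PV=CF/(1+0.04875)^t    t·PV
  1        43.75        41.7163        41.7163
  2        43.75        39.7772        79.5544
  3        43.75        37.9282       113.7846
  4     1,043.75       862.7969     3,451.1877
  Σ                    982.2186     3,686.2430
P = 982.2186; D_Mac = 3.75298 half-year periods = 1.87649 yrs; D_mod = 1.78926 yrs.
DV01 ≈ 1.78926 × 982.2186 × 0.0001 = 0.175745.

₹0.1757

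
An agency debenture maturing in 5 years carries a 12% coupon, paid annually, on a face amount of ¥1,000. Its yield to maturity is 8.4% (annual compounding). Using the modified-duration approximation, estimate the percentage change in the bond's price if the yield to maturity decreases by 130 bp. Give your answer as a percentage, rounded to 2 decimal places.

+4.92%

Periodic yield y = 0.084. Modified duration first:
  t   CF        PV=CF/(1+0.084)^t    t·PV
  1       120.00       110.7011       110.7011
  2       120.00       102.1228       204.2456
  3       120.00        94.2092       282.6277
  4       120.00        86.9089       347.6355
  5     1,120.00       748.2929     3,741.4644
  Σ                  1,142.2349     4,686.6742
P = 1,142.2349; D_Mac = 4.10307 yrs; D_mod = 4.10307/(1+0.084) = 3.78512 yrs.
ΔP/P ≈ -D_mod · Δy = -3.78512 × (-0.013) = +0.049207 = +4.9207%.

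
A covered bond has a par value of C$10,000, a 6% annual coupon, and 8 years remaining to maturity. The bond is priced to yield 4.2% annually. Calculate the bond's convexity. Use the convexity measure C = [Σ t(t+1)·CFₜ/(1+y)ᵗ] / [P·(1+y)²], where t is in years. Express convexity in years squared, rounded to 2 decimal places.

With y = 0.042:
  t   CF        PV=CF/(1+0.042)^t    t·PV        t(t+1)·PV
  1       600.00       575.8157       575.8157       1,151.6315
  2       600.00       552.6063     1,105.2126       3,315.6377
  3       600.00       530.3323     1,590.9970       6,363.9878
  4       600.00       508.9562     2,035.8246      10,179.1232
  5       600.00       488.4416     2,442.2081      14,653.2483
  6       600.00       468.7539     2,812.5237      19,687.6657
  7       600.00       449.8598     3,149.0188      25,192.1506
  8    10,600.00     7,627.1821    61,017.4565     549,157.1089
  Σ                 11,201.9480    74,729.0570     629,700.5538
P = 11,201.9480.
Convexity = Σ t(t+1)·PV / [P·(1+y)²] = 629,700.5538 / (11,201.9480 × 1.085764) = 51.77321.

51.77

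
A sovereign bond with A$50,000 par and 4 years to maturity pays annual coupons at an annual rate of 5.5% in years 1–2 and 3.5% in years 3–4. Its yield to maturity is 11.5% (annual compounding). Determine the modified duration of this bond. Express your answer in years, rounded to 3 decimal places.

3.290 years

Periodic yield y = 0.115. First find Macaulay duration:
  t   CF        PV=CF/(1+0.115)^t    t·PV
  1     2,750.00     2,466.3677     2,466.3677
  2     2,750.00     2,211.9890     4,423.9780
  3     1,750.00     1,262.4478     3,787.3435
  4    51,750.00    33,481.9609   133,927.8435
  Σ                 39,422.7654   144,605.5327
P = 39,422.7654; Macaulay duration = 144,605.5327 / 39,422.7654 = 3.66807 years.
Modified duration = D_Mac / (1 + y) = 3.66807 / 1.115 = 3.28975 years.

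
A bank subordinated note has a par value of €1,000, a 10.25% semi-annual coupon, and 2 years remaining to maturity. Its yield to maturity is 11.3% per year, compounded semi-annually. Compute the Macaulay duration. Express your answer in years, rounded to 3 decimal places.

1.857 years

Periodic yield y = 0.0565. Discount each cash flow and weight by its period:
  t   CF        PV=CF/(1+0.0565)^t    t·PV
  1        51.25        48.5092        48.5092
  2        51.25        45.9150        91.8301
  3        51.25        43.4596       130.3787
  4     1,051.25       843.7776     3,375.1105
  Σ                    981.6614     3,645.8285
Price P = Σ PV = 981.6614.
Macaulay duration = Σ(t·PV) / P = 3,645.8285 / 981.6614 = 3.71394 half-year periods.
In years: 3.71394 / 2 = 1.85697 years.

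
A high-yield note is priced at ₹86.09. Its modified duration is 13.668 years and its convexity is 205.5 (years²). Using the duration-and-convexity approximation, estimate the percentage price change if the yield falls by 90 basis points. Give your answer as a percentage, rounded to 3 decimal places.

Duration effect: -D_mod·Δy = -13.668 × (-0.009) = +0.123012
Convexity effect: ½·C·(Δy)² = 0.5 × 205.5 × (-0.009)² = +0.00832275
ΔP/P ≈ +0.123012 + 0.00832275 = +0.13133475
= +13.133475%.

+13.133%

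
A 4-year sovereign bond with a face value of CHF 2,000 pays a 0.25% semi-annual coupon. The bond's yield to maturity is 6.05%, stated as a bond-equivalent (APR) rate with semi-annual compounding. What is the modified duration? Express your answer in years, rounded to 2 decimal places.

3.86 years

Periodic yield y = 0.03025. First find Macaulay duration:
  t   CF        PV=CF/(1+0.03025)^t    t·PV
  1         2.50         2.4266         2.4266
  2         2.50         2.3553         4.7107
  3         2.50         2.2862         6.8586
  4         2.50         2.2191         8.8762
  5         2.50         2.1539        10.7695
  6         2.50         2.0907        12.5440
  7         2.50         2.0293        14.2049
  8     2,002.50     1,577.7258    12,621.8067
  Σ                  1,593.2869    12,682.1973
P = 1,593.2869; Macaulay duration = 12,682.1973 / 1,593.2869 = 7.95977 half-year periods = 3.97989 years.
Modified duration = D_Mac / (1 + y) = 3.97989 / 1.03025 = 3.86303 years.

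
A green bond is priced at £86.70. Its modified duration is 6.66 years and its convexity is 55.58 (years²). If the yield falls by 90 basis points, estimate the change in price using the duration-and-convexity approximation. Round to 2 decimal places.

+£5.39

Duration effect: -D_mod·Δy = -6.66 × (-0.009) = +0.059940
Convexity effect: ½·C·(Δy)² = 0.5 × 55.58 × (-0.009)² = +0.00225099
ΔP/P ≈ +0.059940 + 0.00225099 = +0.06219099
ΔP ≈ 86.70 × (+0.06219099) = +5.391958833.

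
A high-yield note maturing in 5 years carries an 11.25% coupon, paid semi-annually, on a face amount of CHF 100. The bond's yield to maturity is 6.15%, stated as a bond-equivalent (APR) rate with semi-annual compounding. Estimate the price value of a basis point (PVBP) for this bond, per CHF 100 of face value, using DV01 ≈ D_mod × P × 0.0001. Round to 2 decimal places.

CHF 0.05

Periodic yield y = 0.03075.
  t   CF        PV=CF/(1+0.03075)^t    t·PV
  1        5.625         5.4572         5.4572
  2        5.625         5.2944        10.5888
  3        5.625         5.1364        15.4093
  4        5.625         4.9832        19.9328
  5        5.625         4.8345        24.1727
  6        5.625         4.6903        28.1419
  7        5.625         4.5504        31.8528
  8        5.625         4.4146        35.3172
  9        5.625         4.2829        38.5465
  10     105.625        78.0249       780.2491
  Σ                    121.6690       989.6683
P = 121.6690; D_Mac = 8.13410 half-year periods = 4.06705 yrs; D_mod = 3.94572 yrs.
DV01 ≈ 3.94572 × 121.6690 × 0.0001 = 0.048007.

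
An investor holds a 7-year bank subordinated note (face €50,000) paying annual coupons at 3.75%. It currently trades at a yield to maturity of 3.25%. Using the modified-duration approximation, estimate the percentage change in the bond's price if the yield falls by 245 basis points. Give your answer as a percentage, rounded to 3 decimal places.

+14.944%

Periodic yield y = 0.0325. Modified duration first:
  t   CF        PV=CF/(1+0.0325)^t    t·PV
  1     1,875.00     1,815.9806     1,815.9806
  2     1,875.00     1,758.8190     3,517.6380
  3     1,875.00     1,703.4567     5,110.3700
  4     1,875.00     1,649.8370     6,599.3479
  5     1,875.00     1,597.9051     7,989.5253
  6     1,875.00     1,547.6078     9,285.6468
  7    51,875.00    41,469.3939   290,285.7570
  Σ                 51,543.0000   324,604.2656
P = 51,543.0000; D_Mac = 6.29774 yrs; D_mod = 6.29774/(1+0.0325) = 6.09950 yrs.
ΔP/P ≈ -D_mod · Δy = -6.09950 × (-0.0245) = +0.149438 = +14.9438%.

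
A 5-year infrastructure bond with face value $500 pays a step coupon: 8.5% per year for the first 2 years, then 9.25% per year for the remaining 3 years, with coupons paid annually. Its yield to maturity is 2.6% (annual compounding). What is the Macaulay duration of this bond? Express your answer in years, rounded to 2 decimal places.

4.36 years

Periodic yield y = 0.026. Discount each cash flow and weight by its year:
  t   CF        PV=CF/(1+0.026)^t    t·PV
  1        42.50        41.4230        41.4230
  2        42.50        40.3733        80.7466
  3        46.25        42.8223       128.4668
  4        46.25        41.7371       166.9484
  5       546.25       480.4571     2,402.2857
  Σ                    646.8128     2,819.8705
Price P = Σ PV = 646.8128.
Macaulay duration = Σ(t·PV) / P = 2,819.8705 / 646.8128 = 4.35964 years.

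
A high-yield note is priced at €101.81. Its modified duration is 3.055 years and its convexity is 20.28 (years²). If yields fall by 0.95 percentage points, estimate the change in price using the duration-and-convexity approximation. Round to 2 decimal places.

+€3.05

Duration effect: -D_mod·Δy = -3.055 × (-0.0095) = +0.0290225
Convexity effect: ½·C·(Δy)² = 0.5 × 20.28 × (-0.0095)² = +0.000915135
ΔP/P ≈ +0.0290225 + 0.000915135 = +0.029937635
ΔP ≈ 101.81 × (+0.029937635) = +3.04795061935.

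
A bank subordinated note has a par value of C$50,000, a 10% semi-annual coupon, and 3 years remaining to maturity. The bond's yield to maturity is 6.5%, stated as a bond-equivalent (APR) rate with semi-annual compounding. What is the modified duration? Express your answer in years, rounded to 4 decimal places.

Periodic yield y = 0.0325. First find Macaulay duration:
  t   CF        PV=CF/(1+0.0325)^t    t·PV
  1     2,500.00     2,421.3075     2,421.3075
  2     2,500.00     2,345.0920     4,690.1840
  3     2,500.00     2,271.2756     6,813.8267
  4     2,500.00     2,199.7826     8,799.1305
  5     2,500.00     2,130.5401    10,652.7004
  6    52,500.00    43,333.0184   259,998.1105
  Σ                 54,701.0162   293,375.2596
P = 54,701.0162; Macaulay duration = 293,375.2596 / 54,701.0162 = 5.36325 half-year periods = 2.68163 years.
Modified duration = D_Mac / (1 + y) = 2.68163 / 1.0325 = 2.59722 years.

2.5972 years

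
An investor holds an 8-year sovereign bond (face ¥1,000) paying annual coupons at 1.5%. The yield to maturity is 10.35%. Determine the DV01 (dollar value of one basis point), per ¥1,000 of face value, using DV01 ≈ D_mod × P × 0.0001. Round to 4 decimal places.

¥0.3583

Periodic yield y = 0.1035.
  t   CF        PV=CF/(1+0.1035)^t    t·PV
  1        15.00        13.5931        13.5931
  2        15.00        12.3182        24.6364
  3        15.00        11.1628        33.4885
  4        15.00        10.1158        40.4634
  5        15.00         9.1670        45.8352
  6        15.00         8.3072        49.8435
  7        15.00         7.5281        52.6966
  8     1,015.00       461.6229     3,692.9832
  Σ                    533.8152     3,953.5399
P = 533.8152; D_Mac = 7.40620 yrs; D_mod = 6.71155 yrs.
DV01 ≈ 6.71155 × 533.8152 × 0.0001 = 0.358273.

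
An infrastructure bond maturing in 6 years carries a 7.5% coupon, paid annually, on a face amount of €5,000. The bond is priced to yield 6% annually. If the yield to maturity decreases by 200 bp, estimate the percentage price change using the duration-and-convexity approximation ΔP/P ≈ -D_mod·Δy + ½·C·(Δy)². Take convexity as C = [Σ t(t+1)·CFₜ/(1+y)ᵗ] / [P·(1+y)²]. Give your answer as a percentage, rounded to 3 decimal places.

With y = 0.06:
  t   CF        PV=CF/(1+0.06)^t    t·PV        t(t+1)·PV
  1       375.00       353.7736       353.7736         707.5472
  2       375.00       333.7487       667.4973       2,002.4920
  3       375.00       314.8572       944.5717       3,778.2868
  4       375.00       297.0351     1,188.1405       5,940.7025
  5       375.00       280.2218     1,401.1091       8,406.6544
  6     5,375.00     3,789.1629    22,734.9774     159,144.8420
  Σ                  5,368.7993    27,290.0696     179,980.5249
P = 5,368.7993; D_Mac = 5.08309 yrs; D_mod = 4.79536 yrs; C = 29.83573.
Duration effect: -4.79536 × (-0.02) = +0.095907
Convexity effect: 0.5 × 29.83573 × (-0.02)² = +0.0059671
ΔP/P ≈ +0.095907 + 0.0059671 = +0.101874 = +10.1874%.

+10.187%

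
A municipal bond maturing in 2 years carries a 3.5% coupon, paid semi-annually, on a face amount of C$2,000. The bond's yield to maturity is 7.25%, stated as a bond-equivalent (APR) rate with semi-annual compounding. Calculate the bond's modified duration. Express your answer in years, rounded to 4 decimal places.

1.8788 years

Periodic yield y = 0.03625. First find Macaulay duration:
  t   CF        PV=CF/(1+0.03625)^t    t·PV
  1        35.00        33.7756        33.7756
  2        35.00        32.5941        65.1882
  3        35.00        31.4539        94.3617
  4     2,035.00     1,764.8437     7,059.3746
  Σ                  1,862.6673     7,252.7002
P = 1,862.6673; Macaulay duration = 7,252.7002 / 1,862.6673 = 3.89372 half-year periods = 1.94686 years.
Modified duration = D_Mac / (1 + y) = 1.94686 / 1.03625 = 1.87875 years.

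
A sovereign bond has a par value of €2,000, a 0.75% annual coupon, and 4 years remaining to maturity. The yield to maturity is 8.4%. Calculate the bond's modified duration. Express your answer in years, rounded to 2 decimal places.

Periodic yield y = 0.084. First find Macaulay duration:
  t   CF        PV=CF/(1+0.084)^t    t·PV
  1        15.00        13.8376        13.8376
  2        15.00        12.7653        25.5307
  3        15.00        11.7762        35.3285
  4     2,015.00     1,459.3448     5,837.3793
  Σ                  1,497.7240     5,912.0761
P = 1,497.7240; Macaulay duration = 5,912.0761 / 1,497.7240 = 3.94737 years.
Modified duration = D_Mac / (1 + y) = 3.94737 / 1.084 = 3.64149 years.

3.64 years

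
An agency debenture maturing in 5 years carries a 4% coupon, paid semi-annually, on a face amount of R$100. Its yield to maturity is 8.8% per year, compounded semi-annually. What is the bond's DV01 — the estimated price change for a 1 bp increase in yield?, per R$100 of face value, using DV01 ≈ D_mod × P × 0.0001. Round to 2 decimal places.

R$0.04

Periodic yield y = 0.044.
  t   CF        PV=CF/(1+0.044)^t    t·PV
  1         2.00         1.9157         1.9157
  2         2.00         1.8350         3.6699
  3         2.00         1.7576         5.2729
  4         2.00         1.6836         6.7342
  5         2.00         1.6126         8.0630
  6         2.00         1.5446         9.2678
  7         2.00         1.4795        10.3568
  8         2.00         1.4172        11.3375
  9         2.00         1.3575        12.2171
  10      102.00        66.3125       663.1247
  Σ                     80.9158       731.9596
P = 80.9158; D_Mac = 9.04595 half-year periods = 4.52297 yrs; D_mod = 4.33235 yrs.
DV01 ≈ 4.33235 × 80.9158 × 0.0001 = 0.035056.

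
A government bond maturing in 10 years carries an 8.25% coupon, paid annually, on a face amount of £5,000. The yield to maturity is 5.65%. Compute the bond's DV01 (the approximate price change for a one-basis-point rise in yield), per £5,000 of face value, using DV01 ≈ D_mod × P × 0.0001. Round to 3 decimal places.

£4.207

Periodic yield y = 0.0565.
  t   CF        PV=CF/(1+0.0565)^t    t·PV
  1       412.50       390.4401       390.4401
  2       412.50       369.5600       739.1200
  3       412.50       349.7965     1,049.3895
  4       412.50       331.0899     1,324.3596
  5       412.50       313.3837     1,566.9187
  6       412.50       296.6244     1,779.7467
  7       412.50       280.7614     1,965.3300
  8       412.50       265.7467     2,125.9739
  9       412.50       251.5350     2,263.8151
  10    5,412.50     3,123.9415    31,239.4152
  Σ                  5,972.8794    44,444.5088
P = 5,972.8794; D_Mac = 7.44105 yrs; D_mod = 7.04312 yrs.
DV01 ≈ 7.04312 × 5,972.8794 × 0.0001 = 4.206768.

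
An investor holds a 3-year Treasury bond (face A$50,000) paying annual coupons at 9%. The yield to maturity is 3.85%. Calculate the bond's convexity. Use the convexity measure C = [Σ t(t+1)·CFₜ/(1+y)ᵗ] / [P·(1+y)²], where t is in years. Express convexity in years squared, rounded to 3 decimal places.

10.018

With y = 0.0385:
  t   CF        PV=CF/(1+0.0385)^t    t·PV        t(t+1)·PV
  1     4,500.00     4,333.1728     4,333.1728       8,666.3457
  2     4,500.00     4,172.5304     8,345.0608      25,035.1825
  3    54,500.00    48,660.5485   145,981.6454     583,926.5816
  Σ                 57,166.2517   158,659.8791     617,628.1098
P = 57,166.2517.
Convexity = Σ t(t+1)·PV / [P·(1+y)²] = 617,628.1098 / (57,166.2517 × 1.078482) = 10.01785.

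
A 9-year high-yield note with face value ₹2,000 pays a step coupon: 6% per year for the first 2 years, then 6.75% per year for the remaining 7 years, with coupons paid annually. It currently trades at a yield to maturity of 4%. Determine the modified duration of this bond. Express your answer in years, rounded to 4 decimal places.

7.0122 years

Periodic yield y = 0.04. First find Macaulay duration:
  t   CF        PV=CF/(1+0.04)^t    t·PV
  1       120.00       115.3846       115.3846
  2       120.00       110.9467       221.8935
  3       135.00       120.0145       360.0435
  4       135.00       115.3986       461.5943
  5       135.00       110.9602       554.8008
  6       135.00       106.6925       640.1548
  7       135.00       102.5889       718.1223
  8       135.00        98.6432       789.1454
  9     2,135.00     1,500.0227    13,500.2041
  Σ                  2,380.6518    17,361.3433
P = 2,380.6518; Macaulay duration = 17,361.3433 / 2,380.6518 = 7.29268 years.
Modified duration = D_Mac / (1 + y) = 7.29268 / 1.04 = 7.01220 years.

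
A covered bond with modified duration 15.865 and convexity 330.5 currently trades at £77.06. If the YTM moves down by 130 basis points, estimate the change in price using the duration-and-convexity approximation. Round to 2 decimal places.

Duration effect: -D_mod·Δy = -15.865 × (-0.013) = +0.206245
Convexity effect: ½·C·(Δy)² = 0.5 × 330.5 × (-0.013)² = +0.02792725
ΔP/P ≈ +0.206245 + 0.02792725 = +0.23417225
ΔP ≈ 77.06 × (+0.23417225) = +18.045313585.

+£18.05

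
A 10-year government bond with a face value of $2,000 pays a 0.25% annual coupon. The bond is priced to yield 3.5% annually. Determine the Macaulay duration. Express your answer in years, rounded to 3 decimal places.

9.864 years

Periodic yield y = 0.035. Discount each cash flow and weight by its year:
  t   CF        PV=CF/(1+0.035)^t    t·PV
  1         5.00         4.8309         4.8309
  2         5.00         4.6676         9.3351
  3         5.00         4.5097        13.5291
  4         5.00         4.3572        17.4288
  5         5.00         4.2099        21.0493
  6         5.00         4.0675        24.4050
  7         5.00         3.9300        27.5097
  8         5.00         3.7971        30.3765
  9         5.00         3.6687        33.0179
  10    2,005.00     1,421.3822    14,213.8222
  Σ                  1,459.4207    14,395.3046
Price P = Σ PV = 1,459.4207.
Macaulay duration = Σ(t·PV) / P = 14,395.3046 / 1,459.4207 = 9.86371 years.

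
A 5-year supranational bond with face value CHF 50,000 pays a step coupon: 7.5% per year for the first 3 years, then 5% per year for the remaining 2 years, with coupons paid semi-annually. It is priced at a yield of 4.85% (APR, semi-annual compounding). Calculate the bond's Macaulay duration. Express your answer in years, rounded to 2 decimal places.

Periodic yield y = 0.02425. Discount each cash flow and weight by its period:
  t   CF        PV=CF/(1+0.02425)^t    t·PV
  1     1,875.00     1,830.6078     1,830.6078
  2     1,875.00     1,787.2665     3,574.5331
  3     1,875.00     1,744.9515     5,234.8544
  4     1,875.00     1,703.6382     6,814.5530
  5     1,875.00     1,663.3031     8,316.5157
  6     1,875.00     1,623.9230     9,743.5381
  7     1,250.00     1,056.9835     7,398.8844
  8     1,250.00     1,031.9585     8,255.6680
  9     1,250.00     1,007.5260     9,067.7339
  10   51,250.00    40,330.5499   403,305.4989
  Σ                 53,780.7081   463,542.3874
Price P = Σ PV = 53,780.7081.
Macaulay duration = Σ(t·PV) / P = 463,542.3874 / 53,780.7081 = 8.61912 half-year periods.
In years: 8.61912 / 2 = 4.30956 years.

4.31 years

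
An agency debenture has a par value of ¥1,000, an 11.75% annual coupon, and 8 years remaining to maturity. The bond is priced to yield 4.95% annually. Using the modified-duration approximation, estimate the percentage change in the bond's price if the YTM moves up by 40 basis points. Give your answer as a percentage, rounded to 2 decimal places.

Periodic yield y = 0.0495. Modified duration first:
  t   CF        PV=CF/(1+0.0495)^t    t·PV
  1       117.50       111.9581       111.9581
  2       117.50       106.6775       213.3551
  3       117.50       101.6461       304.9382
  4       117.50        96.8519       387.4076
  5       117.50        92.2838       461.4192
  6       117.50        87.9312       527.5875
  7       117.50        83.7839       586.4876
  8     1,117.50       759.2556     6,074.0446
  Σ                  1,440.3882     8,667.1977
P = 1,440.3882; D_Mac = 6.01727 yrs; D_mod = 6.01727/(1+0.0495) = 5.73346 yrs.
ΔP/P ≈ -D_mod · Δy = -5.73346 × (+0.004) = -0.022934 = -2.2934%.

-2.29%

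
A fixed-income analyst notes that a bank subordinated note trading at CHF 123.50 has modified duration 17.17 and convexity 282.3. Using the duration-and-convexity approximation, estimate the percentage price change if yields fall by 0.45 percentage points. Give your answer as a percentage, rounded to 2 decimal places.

Duration effect: -D_mod·Δy = -17.17 × (-0.0045) = +0.077265
Convexity effect: ½·C·(Δy)² = 0.5 × 282.3 × (-0.0045)² = +0.0028582875
ΔP/P ≈ +0.077265 + 0.0028582875 = +0.0801232875
= +8.01232875%.

+8.01%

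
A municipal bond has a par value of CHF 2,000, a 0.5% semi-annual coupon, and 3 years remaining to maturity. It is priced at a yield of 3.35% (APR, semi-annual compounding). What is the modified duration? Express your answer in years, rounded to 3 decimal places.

Periodic yield y = 0.01675. First find Macaulay duration:
  t   CF        PV=CF/(1+0.01675)^t    t·PV
  1         5.00         4.9176         4.9176
  2         5.00         4.8366         9.6732
  3         5.00         4.7569        14.2708
  4         5.00         4.6786        18.7143
  5         5.00         4.6015        23.0075
  6     2,005.00     1,814.8022    10,888.8130
  Σ                  1,838.5934    10,959.3965
P = 1,838.5934; Macaulay duration = 10,959.3965 / 1,838.5934 = 5.96075 half-year periods = 2.98038 years.
Modified duration = D_Mac / (1 + y) = 2.98038 / 1.01675 = 2.93128 years.

2.931 years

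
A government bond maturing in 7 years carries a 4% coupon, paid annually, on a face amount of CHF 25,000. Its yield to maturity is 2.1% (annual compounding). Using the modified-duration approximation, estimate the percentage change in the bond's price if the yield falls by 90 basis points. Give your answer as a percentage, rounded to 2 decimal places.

Periodic yield y = 0.021. Modified duration first:
  t   CF        PV=CF/(1+0.021)^t    t·PV
  1     1,000.00       979.4319       979.4319
  2     1,000.00       959.2869     1,918.5738
  3     1,000.00       939.5562     2,818.6687
  4     1,000.00       920.2314     3,680.9255
  5     1,000.00       901.3040     4,506.5199
  6     1,000.00       882.7659     5,296.5954
  7    26,000.00    22,479.8368   157,358.8574
  Σ                 28,062.4131   176,559.5725
P = 28,062.4131; D_Mac = 6.29167 yrs; D_mod = 6.29167/(1+0.021) = 6.16227 yrs.
ΔP/P ≈ -D_mod · Δy = -6.16227 × (-0.009) = +0.055460 = +5.5460%.

+5.55%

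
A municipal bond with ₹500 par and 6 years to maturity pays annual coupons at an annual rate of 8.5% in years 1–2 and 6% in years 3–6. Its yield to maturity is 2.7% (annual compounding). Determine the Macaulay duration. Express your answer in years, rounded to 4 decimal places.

5.1350 years

Periodic yield y = 0.027. Discount each cash flow and weight by its year:
  t   CF        PV=CF/(1+0.027)^t    t·PV
  1        42.50        41.3827        41.3827
  2        42.50        40.2947        80.5894
  3        30.00        27.6955        83.0866
  4        30.00        26.9674       107.8697
  5        30.00        26.2584       131.2922
  6       530.00       451.7032     2,710.2195
  Σ                    614.3020     3,154.4401
Price P = Σ PV = 614.3020.
Macaulay duration = Σ(t·PV) / P = 3,154.4401 / 614.3020 = 5.13500 years.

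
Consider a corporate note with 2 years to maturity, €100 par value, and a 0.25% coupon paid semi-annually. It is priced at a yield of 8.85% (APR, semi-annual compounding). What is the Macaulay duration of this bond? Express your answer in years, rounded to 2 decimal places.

2.00 years

Periodic yield y = 0.04425. Discount each cash flow and weight by its period:
  t   CF        PV=CF/(1+0.04425)^t    t·PV
  1        0.125         0.1197         0.1197
  2        0.125         0.1146         0.2293
  3        0.125         0.1098         0.3293
  4      100.125        84.2024       336.8097
  Σ                     84.5465       337.4880
Price P = Σ PV = 84.5465.
Macaulay duration = Σ(t·PV) / P = 337.4880 / 84.5465 = 3.99174 half-year periods.
In years: 3.99174 / 2 = 1.99587 years.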